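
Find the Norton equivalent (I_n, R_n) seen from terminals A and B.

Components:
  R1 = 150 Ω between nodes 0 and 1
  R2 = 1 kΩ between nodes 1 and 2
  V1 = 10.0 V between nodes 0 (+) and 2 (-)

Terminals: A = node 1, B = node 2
Find the Thévenin equivalent first; then I_n = V_th/R_th and R_n = R_th.
Step 1 — V_th is the open-circuit voltage V_A - V_B (nothing connected across the terminals).
Nodal analysis, taking node 2 as the 0 V reference.
Source V1 fixes V_0 = 10 V.
KCL at each unknown node (sum of currents leaving = 0; resistances in Ω):
  Node 1: (V_1 - 10)/150 + (V_1 - 0)/1000 = 0
Collecting terms: 0.007667 × V_1 = 0.06667  =>  V_1 = 8.696 V
V_th = V_1 - V_2 = 8.696 - 0 = 8.696 V
Step 2 — R_th: zero the source — replace V1 by a short circuit (node 2 merges into node 0) — and find the resistance seen between A (node 1) and B (node 0).
Reduce the network between node 1 (A) and node 0 (B) by series/parallel combination:
  Rp1 = R1 ‖ R2 (parallel, both between nodes 0 and 1) = 1/(1/150 + 1/1000) = 130.4 Ω
R_th = 130.4 Ω
I_n = V_th/R_th = 8.696/130.4 = 0.06667 A, and R_n = R_th = 130.4 Ω

Final answer: I_n = 0.06667 A, R_n = 130.4 Ω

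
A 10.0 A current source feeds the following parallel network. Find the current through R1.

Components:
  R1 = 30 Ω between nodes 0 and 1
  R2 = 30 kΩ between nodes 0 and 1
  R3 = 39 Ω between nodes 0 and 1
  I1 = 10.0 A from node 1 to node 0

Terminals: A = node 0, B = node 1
All resistors sit directly between nodes 0 and 1, so they are in parallel and share one voltage V; the full source current 10 A splits among them.
1/R_par = 1/30 + 1/30000 + 1/39 = 0.05901 S  =>  R_par = 16.95 Ω
V = I × R_par = 10 × 16.95 = 169.5 V
I_R1 = V/R1 = 169.5/30 = 5.649 A

Final answer: 5.649 A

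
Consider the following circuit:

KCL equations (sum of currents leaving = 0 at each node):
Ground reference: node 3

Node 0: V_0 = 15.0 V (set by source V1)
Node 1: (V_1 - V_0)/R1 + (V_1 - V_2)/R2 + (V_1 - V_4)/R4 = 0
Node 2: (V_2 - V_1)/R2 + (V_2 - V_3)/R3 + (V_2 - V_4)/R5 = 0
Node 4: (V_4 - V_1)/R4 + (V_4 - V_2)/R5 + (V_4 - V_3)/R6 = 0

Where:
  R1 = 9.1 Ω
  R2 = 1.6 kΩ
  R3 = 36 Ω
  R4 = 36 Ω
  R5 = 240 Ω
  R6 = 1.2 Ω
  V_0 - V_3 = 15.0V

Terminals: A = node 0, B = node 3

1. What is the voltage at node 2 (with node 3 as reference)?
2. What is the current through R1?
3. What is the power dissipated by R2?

Nodal analysis, taking node 3 as the 0 V reference.
Source V1 fixes V_0 = 15 V.
KCL at each unknown node (sum of currents leaving = 0; resistances in Ω):
  Node 1: (V_1 - 15)/9.1 + (V_1 - V_2)/1600 + (V_1 - V_4)/36 = 0
  Node 2: (V_2 - V_1)/1600 + (V_2 - 0)/36 + (V_2 - V_4)/240 = 0
  Node 4: (V_4 - V_1)/36 + (V_4 - V_2)/240 + (V_4 - 0)/1.2 = 0
Collecting terms (coefficients in siemens):
  0.1383·V_1 - 0.000625·V_2 - 0.02778·V_4 = 1.648
  0.03257·V_2 - 0.000625·V_1 - 0.004167·V_4 = 0
  0.8653·V_4 - 0.02778·V_1 - 0.004167·V_2 = 0
Solving these 3 simultaneous equations (Gaussian elimination) gives:
  V_1 = 12 V, V_2 = 0.2797 V, V_4 = 0.3865 V
Part 1:
  Read off the nodal solution: V_2 = 0.2797 V
Part 2:
  I_R1 = (V_0 - V_1)/R1 = (15 - 12)/9.1 = 0.3299 A
  Magnitude: I_R1 = 0.3299 A
Part 3:
  I_R2 = (V_1 - V_2)/R2 = (12 - 0.2797)/1600 = 0.007324 A
  P_R2 = I_R2² × R2 = (0.007324)² × 1600 = 0.08583 W

Final answers:
1. V_2 = 0.2797 V
2. I_R1 = 0.3299 A
3. P_R2 = 0.08583 W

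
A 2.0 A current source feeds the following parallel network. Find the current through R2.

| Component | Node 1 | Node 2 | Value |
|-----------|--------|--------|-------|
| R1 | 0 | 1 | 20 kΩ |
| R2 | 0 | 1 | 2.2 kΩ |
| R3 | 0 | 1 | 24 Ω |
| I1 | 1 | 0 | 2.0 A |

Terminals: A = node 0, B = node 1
All resistors sit directly between nodes 0 and 1, so they are in parallel and share one voltage V; the full source current 2 A splits among them.
1/R_par = 1/20000 + 1/2200 + 1/24 = 0.04217 S  =>  R_par = 23.71 Ω
V = I × R_par = 2 × 23.71 = 47.43 V
I_R2 = V/R2 = 47.43/2200 = 0.02156 A

Final answer: 0.02156 A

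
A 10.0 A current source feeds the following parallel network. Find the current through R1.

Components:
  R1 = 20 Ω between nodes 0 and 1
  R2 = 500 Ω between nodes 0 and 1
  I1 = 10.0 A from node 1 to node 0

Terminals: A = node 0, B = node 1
All resistors sit directly between nodes 0 and 1, so they are in parallel and share one voltage V; the full source current 10 A splits among them.
1/R_par = 1/20 + 1/500 = 0.052 S  =>  R_par = 19.23 Ω
V = I × R_par = 10 × 19.23 = 192.3 V
I_R1 = V/R1 = 192.3/20 = 9.615 A

Final answer: 9.615 A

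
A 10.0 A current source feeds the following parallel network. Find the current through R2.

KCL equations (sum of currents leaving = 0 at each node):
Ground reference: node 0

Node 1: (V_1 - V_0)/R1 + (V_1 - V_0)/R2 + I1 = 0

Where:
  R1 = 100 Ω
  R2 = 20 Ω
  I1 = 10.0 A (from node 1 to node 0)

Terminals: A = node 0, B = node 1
All resistors sit directly between nodes 0 and 1, so they are in parallel and share one voltage V; the full source current 10 A splits among them.
1/R_par = 1/100 + 1/20 = 0.06 S  =>  R_par = 16.67 Ω
V = I × R_par = 10 × 16.67 = 166.7 V
I_R2 = V/R2 = 166.7/20 = 8.333 A

Final answer: 8.333 A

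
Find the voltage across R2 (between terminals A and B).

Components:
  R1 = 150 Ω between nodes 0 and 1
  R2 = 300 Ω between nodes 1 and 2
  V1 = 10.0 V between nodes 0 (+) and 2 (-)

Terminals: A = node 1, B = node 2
R1 and R2 are in series across V1 (node 0 → node 1 → node 2), and the output A–B is taken across R2, so this is a voltage divider.
Series current: I = V1/(R1 + R2) = 10/(150 + 300) = 10/450 = 0.02222 A
V_R2 = I × R2 = V1 × R2/(R1 + R2) = 10 × 300/450 = 6.667 V

Final answer: 6.667 V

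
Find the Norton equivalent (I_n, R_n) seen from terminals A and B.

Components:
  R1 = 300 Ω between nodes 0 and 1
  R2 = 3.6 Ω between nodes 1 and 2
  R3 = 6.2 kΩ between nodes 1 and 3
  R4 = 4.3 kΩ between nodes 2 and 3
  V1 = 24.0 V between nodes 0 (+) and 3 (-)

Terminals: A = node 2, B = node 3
Find the Thévenin equivalent first; then I_n = V_th/R_th and R_n = R_th.
Step 1 — V_th is the open-circuit voltage V_A - V_B (nothing connected across the terminals).
Nodal analysis, taking node 3 as the 0 V reference.
Source V1 fixes V_0 = 24 V.
KCL at each unknown node (sum of currents leaving = 0; resistances in Ω):
  Node 1: (V_1 - 24)/300 + (V_1 - V_2)/3.6 + (V_1 - 0)/6200 = 0
  Node 2: (V_2 - V_1)/3.6 + (V_2 - 0)/4300 = 0
Collecting terms (coefficients in siemens):
  0.2813·V_1 - 0.2778·V_2 = 0.08
  0.278·V_2 - 0.2778·V_1 = 0
Determinant D = (0.2813)(0.278) - (-0.2778)(-0.2778) = 0.001036
V_1 = [(0.08)(0.278) - (-0.2778)(0)]/D = 21.47 V
V_2 = [(0.2813)(0) - (0.08)(-0.2778)]/D = 21.45 V
V_th = V_2 - V_3 = 21.45 - 0 = 21.45 V
Step 2 — R_th: zero the source — replace V1 by a short circuit (node 3 merges into node 0) — and find the resistance seen between A (node 2) and B (node 0).
Reduce the network between node 2 (A) and node 0 (B) by series/parallel combination:
  Rp1 = R1 ‖ R3 (parallel, both between nodes 0 and 1) = 1/(1/300 + 1/6200) = 286.2 Ω
  Rs1 = R2 + Rp1 (series, joined only at node 1) = 3.6 + 286.2 = 289.8 Ω
  Rp2 = R4 ‖ Rs1 (parallel, both between nodes 0 and 2) = 1/(1/4300 + 1/289.8) = 271.5 Ω
R_th = 271.5 Ω
I_n = V_th/R_th = 21.45/271.5 = 0.07901 A, and R_n = R_th = 271.5 Ω

Final answer: I_n = 0.07901 A, R_n = 271.5 Ω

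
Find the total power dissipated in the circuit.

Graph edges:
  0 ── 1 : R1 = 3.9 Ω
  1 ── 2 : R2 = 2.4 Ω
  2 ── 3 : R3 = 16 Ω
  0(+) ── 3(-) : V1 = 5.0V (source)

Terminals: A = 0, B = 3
Nodal analysis, taking node 3 as the 0 V reference.
Source V1 fixes V_0 = 5 V.
KCL at each unknown node (sum of currents leaving = 0; resistances in Ω):
  Node 1: (V_1 - 5)/3.9 + (V_1 - V_2)/2.4 = 0
  Node 2: (V_2 - V_1)/2.4 + (V_2 - 0)/16 = 0
Collecting terms (coefficients in siemens):
  0.6731·V_1 - 0.4167·V_2 = 1.282
  0.4792·V_2 - 0.4167·V_1 = 0
Determinant D = (0.6731)(0.4792) - (-0.4167)(-0.4167) = 0.1489
V_1 = [(1.282)(0.4792) - (-0.4167)(0)]/D = 4.126 V
V_2 = [(0.6731)(0) - (1.282)(-0.4167)]/D = 3.587 V
Power in each resistor, P = (ΔV)²/R:
  P_R1 = (5 - 4.126)²/3.9 = 0.1961 W
  P_R2 = (4.126 - 3.587)²/2.4 = 0.1207 W
  P_R3 = (3.587 - 0)²/16 = 0.8044 W
P_total = P_R1 + P_R2 + P_R3 = 1.121 W

Final answer: 1.121 W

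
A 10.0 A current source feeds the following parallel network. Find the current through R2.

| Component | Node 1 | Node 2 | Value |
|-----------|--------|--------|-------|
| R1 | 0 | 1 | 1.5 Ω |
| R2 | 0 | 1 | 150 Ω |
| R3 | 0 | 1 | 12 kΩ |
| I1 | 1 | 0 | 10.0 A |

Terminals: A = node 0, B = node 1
All resistors sit directly between nodes 0 and 1, so they are in parallel and share one voltage V; the full source current 10 A splits among them.
1/R_par = 1/1.5 + 1/150 + 1/12000 = 0.6734 S  =>  R_par = 1.485 Ω
V = I × R_par = 10 × 1.485 = 14.85 V
I_R2 = V/R2 = 14.85/150 = 0.099 A

Final answer: 0.099 A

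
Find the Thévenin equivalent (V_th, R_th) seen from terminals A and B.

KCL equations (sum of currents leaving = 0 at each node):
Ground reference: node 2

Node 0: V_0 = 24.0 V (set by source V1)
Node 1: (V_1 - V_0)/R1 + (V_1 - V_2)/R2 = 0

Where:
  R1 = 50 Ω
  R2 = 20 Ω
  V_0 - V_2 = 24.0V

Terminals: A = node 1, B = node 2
Step 1 — V_th is the open-circuit voltage V_A - V_B (nothing connected across the terminals).
Nodal analysis, taking node 2 as the 0 V reference.
Source V1 fixes V_0 = 24 V.
KCL at each unknown node (sum of currents leaving = 0; resistances in Ω):
  Node 1: (V_1 - 24)/50 + (V_1 - 0)/20 = 0
Collecting terms: 0.07 × V_1 = 0.48  =>  V_1 = 6.857 V
V_th = V_1 - V_2 = 6.857 - 0 = 6.857 V
Step 2 — R_th: zero the source — replace V1 by a short circuit (node 2 merges into node 0) — and find the resistance seen between A (node 1) and B (node 0).
Reduce the network between node 1 (A) and node 0 (B) by series/parallel combination:
  Rp1 = R1 ‖ R2 (parallel, both between nodes 0 and 1) = 1/(1/50 + 1/20) = 14.29 Ω
R_th = 14.29 Ω

Final answer: V_th = 6.857 V, R_th = 14.29 Ω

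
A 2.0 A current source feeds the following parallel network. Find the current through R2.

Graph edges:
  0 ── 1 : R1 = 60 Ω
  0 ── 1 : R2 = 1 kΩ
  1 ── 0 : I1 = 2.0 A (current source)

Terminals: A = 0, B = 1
All resistors sit directly between nodes 0 and 1, so they are in parallel and share one voltage V; the full source current 2 A splits among them.
1/R_par = 1/60 + 1/1000 = 0.01767 S  =>  R_par = 56.6 Ω
V = I × R_par = 2 × 56.6 = 113.2 V
I_R2 = V/R2 = 113.2/1000 = 0.1132 A

Final answer: 0.1132 A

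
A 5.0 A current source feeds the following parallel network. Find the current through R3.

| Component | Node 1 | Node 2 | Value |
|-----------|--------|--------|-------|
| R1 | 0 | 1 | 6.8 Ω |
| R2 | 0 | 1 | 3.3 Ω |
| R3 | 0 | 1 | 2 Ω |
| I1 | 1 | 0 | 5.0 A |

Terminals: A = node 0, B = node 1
All resistors sit directly between nodes 0 and 1, so they are in parallel and share one voltage V; the full source current 5 A splits among them.
1/R_par = 1/6.8 + 1/3.3 + 1/2 = 0.9501 S  =>  R_par = 1.053 Ω
V = I × R_par = 5 × 1.053 = 5.263 V
I_R3 = V/R3 = 5.263/2 = 2.631 A

Final answer: 2.631 A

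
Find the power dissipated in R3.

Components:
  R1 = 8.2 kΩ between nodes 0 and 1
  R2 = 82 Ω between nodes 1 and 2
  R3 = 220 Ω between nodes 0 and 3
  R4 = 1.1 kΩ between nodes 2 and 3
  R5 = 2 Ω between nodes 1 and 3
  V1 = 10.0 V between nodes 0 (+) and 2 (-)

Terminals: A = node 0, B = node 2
Nodal analysis, taking node 2 as the 0 V reference.
Source V1 fixes V_0 = 10 V.
KCL at each unknown node (sum of currents leaving = 0; resistances in Ω):
  Node 1: (V_1 - 10)/8200 + (V_1 - 0)/82 + (V_1 - V_3)/2 = 0
  Node 3: (V_3 - 10)/220 + (V_3 - 0)/1100 + (V_3 - V_1)/2 = 0
Collecting terms (coefficients in siemens):
  0.5123·V_1 - 0.5·V_3 = 0.00122
  0.5055·V_3 - 0.5·V_1 = 0.04545
Determinant D = (0.5123)(0.5055) - (-0.5)(-0.5) = 0.008953
V_1 = [(0.00122)(0.5055) - (-0.5)(0.04545)]/D = 2.607 V
V_3 = [(0.5123)(0.04545) - (0.00122)(-0.5)]/D = 2.669 V
I_R3 = (V_0 - V_3)/R3 = (10 - 2.669)/220 = 0.03332 A
P_R3 = I_R3² × R3 = (0.03332)² × 220 = 0.2443 W

Final answer: 0.2443 W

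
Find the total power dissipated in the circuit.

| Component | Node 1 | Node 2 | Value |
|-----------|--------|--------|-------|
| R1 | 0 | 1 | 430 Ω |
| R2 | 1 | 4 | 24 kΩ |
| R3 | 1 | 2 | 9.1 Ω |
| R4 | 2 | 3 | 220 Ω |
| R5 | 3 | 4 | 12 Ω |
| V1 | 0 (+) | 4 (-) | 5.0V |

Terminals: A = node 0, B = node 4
Nodal analysis, taking node 4 as the 0 V reference.
Source V1 fixes V_0 = 5 V.
KCL at each unknown node (sum of currents leaving = 0; resistances in Ω):
  Node 1: (V_1 - 5)/430 + (V_1 - 0)/24000 + (V_1 - V_2)/9.1 = 0
  Node 2: (V_2 - V_1)/9.1 + (V_2 - V_3)/220 = 0
  Node 3: (V_3 - V_2)/220 + (V_3 - 0)/12 = 0
Collecting terms (coefficients in siemens):
  0.1123·V_1 - 0.1099·V_2 = 0.01163
  0.1144·V_2 - 0.1099·V_1 - 0.004545·V_3 = 0
  0.08788·V_3 - 0.004545·V_2 = 0
Solving these 3 simultaneous equations (Gaussian elimination) gives:
  V_1 = 1.785 V, V_2 = 1.717 V, V_3 = 0.08883 V
Power in each resistor, P = (ΔV)²/R:
  P_R1 = (5 - 1.785)²/430 = 0.02404 W
  P_R2 = (1.785 - 0)²/24000 = 0.0001327 W
  P_R3 = (1.785 - 1.717)²/9.1 = 0.0004987 W
  P_R4 = (1.717 - 0.08883)²/220 = 0.01206 W
  P_R5 = (0.08883 - 0)²/12 = 0.0006576 W
P_total = P_R1 + P_R2 + P_R3 + P_R4 + P_R5 = 0.03739 W

Final answer: 0.03739 W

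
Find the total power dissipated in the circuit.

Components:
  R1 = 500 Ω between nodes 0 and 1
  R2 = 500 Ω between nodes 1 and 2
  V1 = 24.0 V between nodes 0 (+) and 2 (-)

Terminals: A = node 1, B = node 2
Nodal analysis, taking node 2 as the 0 V reference.
Source V1 fixes V_0 = 24 V.
KCL at each unknown node (sum of currents leaving = 0; resistances in Ω):
  Node 1: (V_1 - 24)/500 + (V_1 - 0)/500 = 0
Collecting terms: 0.004 × V_1 = 0.048  =>  V_1 = 12 V
Power in each resistor, P = (ΔV)²/R:
  P_R1 = (24 - 12)²/500 = 0.288 W
  P_R2 = (12 - 0)²/500 = 0.288 W
P_total = P_R1 + P_R2 = 0.576 W

Final answer: 0.576 W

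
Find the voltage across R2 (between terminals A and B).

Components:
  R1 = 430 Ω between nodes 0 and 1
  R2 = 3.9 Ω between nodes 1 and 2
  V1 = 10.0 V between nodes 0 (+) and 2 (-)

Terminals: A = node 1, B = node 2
R1 and R2 are in series across V1 (node 0 → node 1 → node 2), and the output A–B is taken across R2, so this is a voltage divider.
Series current: I = V1/(R1 + R2) = 10/(430 + 3.9) = 10/433.9 = 0.02305 A
V_R2 = I × R2 = V1 × R2/(R1 + R2) = 10 × 3.9/433.9 = 0.08988 V

Final answer: 0.08988 V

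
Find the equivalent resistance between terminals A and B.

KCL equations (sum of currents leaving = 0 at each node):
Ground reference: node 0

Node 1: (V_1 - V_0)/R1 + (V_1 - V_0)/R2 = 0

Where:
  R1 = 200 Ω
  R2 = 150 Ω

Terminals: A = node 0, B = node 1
Reduce the network between node 0 (A) and node 1 (B) by series/parallel combination:
  Rp1 = R1 ‖ R2 (parallel, both between nodes 0 and 1) = 1/(1/200 + 1/150) = 85.71 Ω
R_eq = 85.71 Ω

Final answer: 85.71 Ω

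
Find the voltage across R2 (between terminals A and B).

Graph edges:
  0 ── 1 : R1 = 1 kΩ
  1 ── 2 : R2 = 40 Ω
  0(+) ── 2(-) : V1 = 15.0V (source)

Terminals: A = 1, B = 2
R1 and R2 are in series across V1 (node 0 → node 1 → node 2), and the output A–B is taken across R2, so this is a voltage divider.
Series current: I = V1/(R1 + R2) = 15/(1000 + 40) = 15/1040 = 0.01442 A
V_R2 = I × R2 = V1 × R2/(R1 + R2) = 15 × 40/1040 = 0.5769 V

Final answer: 0.5769 V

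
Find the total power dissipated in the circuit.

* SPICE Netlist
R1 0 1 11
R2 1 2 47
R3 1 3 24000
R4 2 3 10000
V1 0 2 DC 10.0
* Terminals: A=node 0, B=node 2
Nodal analysis, taking node 2 as the 0 V reference.
Source V1 fixes V_0 = 10 V.
KCL at each unknown node (sum of currents leaving = 0; resistances in Ω):
  Node 1: (V_1 - 10)/11 + (V_1 - 0)/47 + (V_1 - V_3)/24000 = 0
  Node 3: (V_3 - V_1)/24000 + (V_3 - 0)/10000 = 0
Collecting terms (coefficients in siemens):
  0.1122·V_1 - 0.00004167·V_3 = 0.9091
  0.0001417·V_3 - 0.00004167·V_1 = 0
Determinant D = (0.1122)(0.0001417) - (-0.00004167)(-0.00004167) = 0.0000159
V_1 = [(0.9091)(0.0001417) - (-0.00004167)(0)]/D = 8.101 V
V_3 = [(0.1122)(0) - (0.9091)(-0.00004167)]/D = 2.383 V
Power in each resistor, P = (ΔV)²/R:
  P_R1 = (10 - 8.101)²/11 = 0.3277 W
  P_R2 = (8.101 - 0)²/47 = 1.396 W
  P_R3 = (8.101 - 2.383)²/24000 = 0.001363 W
  P_R4 = (0 - 2.383)²/10000 = 0.0005677 W
P_total = P_R1 + P_R2 + P_R3 + P_R4 = 1.726 W

Final answer: 1.726 W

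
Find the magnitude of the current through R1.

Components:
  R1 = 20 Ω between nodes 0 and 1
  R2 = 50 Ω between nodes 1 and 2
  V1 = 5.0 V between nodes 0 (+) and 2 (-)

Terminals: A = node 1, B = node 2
Nodal analysis, taking node 2 as the 0 V reference.
Source V1 fixes V_0 = 5 V.
KCL at each unknown node (sum of currents leaving = 0; resistances in Ω):
  Node 1: (V_1 - 5)/20 + (V_1 - 0)/50 = 0
Collecting terms: 0.07 × V_1 = 0.25  =>  V_1 = 3.571 V
I_R1 = (V_0 - V_1)/R1 = (5 - 3.571)/20 = 0.07143 A
|I_R1| = 0.07143 A

Final answer: |I_R1| = 0.07143 A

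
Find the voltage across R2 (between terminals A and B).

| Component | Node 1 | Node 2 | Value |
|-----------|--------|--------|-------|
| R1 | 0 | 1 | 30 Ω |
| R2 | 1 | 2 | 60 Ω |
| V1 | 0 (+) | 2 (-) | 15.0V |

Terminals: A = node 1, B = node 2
R1 and R2 are in series across V1 (node 0 → node 1 → node 2), and the output A–B is taken across R2, so this is a voltage divider.
Series current: I = V1/(R1 + R2) = 15/(30 + 60) = 15/90 = 0.1667 A
V_R2 = I × R2 = V1 × R2/(R1 + R2) = 15 × 60/90 = 10 V

Final answer: 10 V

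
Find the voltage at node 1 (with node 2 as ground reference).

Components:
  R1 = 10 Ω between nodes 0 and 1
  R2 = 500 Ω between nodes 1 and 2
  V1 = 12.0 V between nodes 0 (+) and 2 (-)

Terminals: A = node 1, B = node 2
Nodal analysis, taking node 2 as the 0 V reference.
Source V1 fixes V_0 = 12 V.
KCL at each unknown node (sum of currents leaving = 0; resistances in Ω):
  Node 1: (V_1 - 12)/10 + (V_1 - 0)/500 = 0
Collecting terms: 0.102 × V_1 = 1.2  =>  V_1 = 11.76 V
The requested potential is V_1 = 11.76 V.

Final answer: V_1 = 11.76 V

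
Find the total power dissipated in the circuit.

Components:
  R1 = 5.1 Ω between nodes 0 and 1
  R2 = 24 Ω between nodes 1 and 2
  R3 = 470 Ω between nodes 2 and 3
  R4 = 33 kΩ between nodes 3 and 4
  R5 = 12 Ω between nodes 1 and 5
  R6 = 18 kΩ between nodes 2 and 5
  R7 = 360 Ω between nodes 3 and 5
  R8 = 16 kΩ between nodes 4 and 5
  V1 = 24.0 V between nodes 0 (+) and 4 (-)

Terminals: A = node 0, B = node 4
Nodal analysis, taking node 4 as the 0 V reference.
Source V1 fixes V_0 = 24 V.
KCL at each unknown node (sum of currents leaving = 0; resistances in Ω):
  Node 1: (V_1 - 24)/5.1 + (V_1 - V_2)/24 + (V_1 - V_5)/12 = 0
  Node 2: (V_2 - V_1)/24 + (V_2 - V_3)/470 + (V_2 - V_5)/18000 = 0
  Node 3: (V_3 - V_2)/470 + (V_3 - 0)/33000 + (V_3 - V_5)/360 = 0
  Node 5: (V_5 - V_1)/12 + (V_5 - V_2)/18000 + (V_5 - V_3)/360 + (V_5 - 0)/16000 = 0
Collecting terms (coefficients in siemens):
  0.3211·V_1 - 0.04167·V_2 - 0.08333·V_5 = 4.706
  0.04385·V_2 - 0.04167·V_1 - 0.002128·V_3 - 0.00005556·V_5 = 0
  0.004936·V_3 - 0.002128·V_2 - 0.002778·V_5 = 0
  0.08623·V_5 - 0.08333·V_1 - 0.00005556·V_2 - 0.002778·V_3 = 0
Solving these 4 simultaneous equations (Gaussian elimination) gives:
  V_1 = 23.99 V, V_2 = 23.98 V, V_3 = 23.83 V, V_5 = 23.97 V
Power in each resistor, P = (ΔV)²/R:
  P_R1 = (24 - 23.99)²/5.1 = 0.00002513 W
  P_R2 = (23.99 - 23.98)²/24 = 0.00000264 W
  P_R3 = (23.98 - 23.83)²/470 = 0.00005145 W
  P_R4 = (23.83 - 0)²/33000 = 0.0172 W
  P_R5 = (23.99 - 23.97)²/12 = 0.00004278 W
  P_R6 = (23.98 - 23.97)²/18000 = 0.000000012 W
  P_R7 = (23.83 - 23.97)²/360 = 0.00005507 W
  P_R8 = (0 - 23.97)²/16000 = 0.0359 W
P_total = P_R1 + P_R2 + P_R3 + P_R4 + P_R5 + P_R6 + P_R7 + P_R8 = 0.05328 W

Final answer: 0.05328 W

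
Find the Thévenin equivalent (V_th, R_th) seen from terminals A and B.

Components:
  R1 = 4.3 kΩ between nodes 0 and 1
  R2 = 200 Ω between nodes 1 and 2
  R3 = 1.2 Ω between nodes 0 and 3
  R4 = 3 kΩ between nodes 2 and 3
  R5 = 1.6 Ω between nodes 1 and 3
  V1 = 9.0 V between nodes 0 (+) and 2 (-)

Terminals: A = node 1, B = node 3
Step 1 — V_th is the open-circuit voltage V_A - V_B (nothing connected across the terminals).
Nodal analysis, taking node 2 as the 0 V reference.
Source V1 fixes V_0 = 9 V.
KCL at each unknown node (sum of currents leaving = 0; resistances in Ω):
  Node 1: (V_1 - 9)/4300 + (V_1 - 0)/200 + (V_1 - V_3)/1.6 = 0
  Node 3: (V_3 - 9)/1.2 + (V_3 - 0)/3000 + (V_3 - V_1)/1.6 = 0
Collecting terms (coefficients in siemens):
  0.6302·V_1 - 0.625·V_3 = 0.002093
  1.459·V_3 - 0.625·V_1 = 7.5
Determinant D = (0.6302)(1.459) - (-0.625)(-0.625) = 0.5287
V_1 = [(0.002093)(1.459) - (-0.625)(7.5)]/D = 8.872 V
V_3 = [(0.6302)(7.5) - (0.002093)(-0.625)]/D = 8.943 V
V_th = V_1 - V_3 = 8.872 - 8.943 = -0.07093 V
Step 2 — R_th: zero the source — replace V1 by a short circuit (node 2 merges into node 0) — and find the resistance seen between A (node 1) and B (node 3).
Reduce the network between node 1 (A) and node 3 (B) by series/parallel combination:
  Rp1 = R1 ‖ R2 (parallel, both between nodes 0 and 1) = 1/(1/4300 + 1/200) = 191.1 Ω
  Rp2 = R3 ‖ R4 (parallel, both between nodes 0 and 3) = 1/(1/1.2 + 1/3000) = 1.2 Ω
  Rs1 = Rp1 + Rp2 (series, joined only at node 0) = 191.1 + 1.2 = 192.3 Ω
  Rp3 = R5 ‖ Rs1 (parallel, both between nodes 1 and 3) = 1/(1/1.6 + 1/192.3) = 1.587 Ω
R_th = 1.587 Ω

Final answer: V_th = -0.07093 V, R_th = 1.587 Ω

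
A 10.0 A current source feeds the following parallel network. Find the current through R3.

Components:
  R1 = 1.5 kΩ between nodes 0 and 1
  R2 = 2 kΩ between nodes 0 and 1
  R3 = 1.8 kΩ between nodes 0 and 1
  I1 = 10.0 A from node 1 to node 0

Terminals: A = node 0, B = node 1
All resistors sit directly between nodes 0 and 1, so they are in parallel and share one voltage V; the full source current 10 A splits among them.
1/R_par = 1/1500 + 1/2000 + 1/1800 = 0.001722 S  =>  R_par = 580.6 Ω
V = I × R_par = 10 × 580.6 = 5806 V
I_R3 = V/R3 = 5806/1800 = 3.226 A

Final answer: 3.226 A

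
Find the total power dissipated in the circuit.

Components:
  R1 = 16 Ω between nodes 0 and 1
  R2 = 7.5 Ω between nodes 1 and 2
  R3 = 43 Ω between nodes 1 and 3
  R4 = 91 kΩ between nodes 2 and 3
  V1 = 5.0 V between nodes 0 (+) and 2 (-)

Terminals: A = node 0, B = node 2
Nodal analysis, taking node 2 as the 0 V reference.
Source V1 fixes V_0 = 5 V.
KCL at each unknown node (sum of currents leaving = 0; resistances in Ω):
  Node 1: (V_1 - 5)/16 + (V_1 - 0)/7.5 + (V_1 - V_3)/43 = 0
  Node 3: (V_3 - V_1)/43 + (V_3 - 0)/91000 = 0
Collecting terms (coefficients in siemens):
  0.2191·V_1 - 0.02326·V_3 = 0.3125
  0.02327·V_3 - 0.02326·V_1 = 0
Determinant D = (0.2191)(0.02327) - (-0.02326)(-0.02326) = 0.004557
V_1 = [(0.3125)(0.02327) - (-0.02326)(0)]/D = 1.596 V
V_3 = [(0.2191)(0) - (0.3125)(-0.02326)]/D = 1.595 V
Power in each resistor, P = (ΔV)²/R:
  P_R1 = (5 - 1.596)²/16 = 0.7243 W
  P_R2 = (1.596 - 0)²/7.5 = 0.3395 W
  P_R3 = (1.596 - 1.595)²/43 = 0.00000001321 W
  P_R4 = (0 - 1.595)²/91000 = 0.00002795 W
P_total = P_R1 + P_R2 + P_R3 + P_R4 = 1.064 W

Final answer: 1.064 W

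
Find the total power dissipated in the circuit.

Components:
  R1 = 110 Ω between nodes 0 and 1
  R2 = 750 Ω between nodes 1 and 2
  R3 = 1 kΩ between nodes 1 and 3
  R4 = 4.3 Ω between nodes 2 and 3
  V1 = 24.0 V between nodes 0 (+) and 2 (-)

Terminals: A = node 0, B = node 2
Nodal analysis, taking node 2 as the 0 V reference.
Source V1 fixes V_0 = 24 V.
KCL at each unknown node (sum of currents leaving = 0; resistances in Ω):
  Node 1: (V_1 - 24)/110 + (V_1 - 0)/750 + (V_1 - V_3)/1000 = 0
  Node 3: (V_3 - V_1)/1000 + (V_3 - 0)/4.3 = 0
Collecting terms (coefficients in siemens):
  0.01142·V_1 - 0.001·V_3 = 0.2182
  0.2336·V_3 - 0.001·V_1 = 0
Determinant D = (0.01142)(0.2336) - (-0.001)(-0.001) = 0.002667
V_1 = [(0.2182)(0.2336) - (-0.001)(0)]/D = 19.11 V
V_3 = [(0.01142)(0) - (0.2182)(-0.001)]/D = 0.0818 V
Power in each resistor, P = (ΔV)²/R:
  P_R1 = (24 - 19.11)²/110 = 0.2178 W
  P_R2 = (19.11 - 0)²/750 = 0.4867 W
  P_R3 = (19.11 - 0.0818)²/1000 = 0.3619 W
  P_R4 = (0 - 0.0818)²/4.3 = 0.001556 W
P_total = P_R1 + P_R2 + P_R3 + P_R4 = 1.068 W

Final answer: 1.068 W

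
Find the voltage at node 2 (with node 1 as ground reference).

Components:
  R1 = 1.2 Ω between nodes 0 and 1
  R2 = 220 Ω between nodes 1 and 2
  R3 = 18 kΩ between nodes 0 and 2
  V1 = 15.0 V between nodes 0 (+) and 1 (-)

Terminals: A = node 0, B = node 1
Nodal analysis, taking node 1 as the 0 V reference.
Source V1 fixes V_0 = 15 V.
KCL at each unknown node (sum of currents leaving = 0; resistances in Ω):
  Node 2: (V_2 - 0)/220 + (V_2 - 15)/18000 = 0
Collecting terms: 0.004601 × V_2 = 0.0008333  =>  V_2 = 0.1811 V
The requested potential is V_2 = 0.1811 V.

Final answer: V_2 = 0.1811 V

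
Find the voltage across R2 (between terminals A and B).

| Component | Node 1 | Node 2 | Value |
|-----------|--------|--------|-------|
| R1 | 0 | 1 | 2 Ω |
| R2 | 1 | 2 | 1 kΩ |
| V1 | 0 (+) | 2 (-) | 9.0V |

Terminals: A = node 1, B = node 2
R1 and R2 are in series across V1 (node 0 → node 1 → node 2), and the output A–B is taken across R2, so this is a voltage divider.
Series current: I = V1/(R1 + R2) = 9/(2 + 1000) = 9/1002 = 0.008982 A
V_R2 = I × R2 = V1 × R2/(R1 + R2) = 9 × 1000/1002 = 8.982 V

Final answer: 8.982 V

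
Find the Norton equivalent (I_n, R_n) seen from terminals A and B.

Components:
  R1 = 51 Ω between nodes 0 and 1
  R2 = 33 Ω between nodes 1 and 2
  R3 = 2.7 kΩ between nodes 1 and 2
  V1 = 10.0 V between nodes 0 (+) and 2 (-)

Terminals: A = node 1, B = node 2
Find the Thévenin equivalent first; then I_n = V_th/R_th and R_n = R_th.
Step 1 — V_th is the open-circuit voltage V_A - V_B (nothing connected across the terminals).
Nodal analysis, taking node 2 as the 0 V reference.
Source V1 fixes V_0 = 10 V.
KCL at each unknown node (sum of currents leaving = 0; resistances in Ω):
  Node 1: (V_1 - 10)/51 + (V_1 - 0)/33 + (V_1 - 0)/2700 = 0
Collecting terms: 0.05028 × V_1 = 0.1961  =>  V_1 = 3.9 V
V_th = V_1 - V_2 = 3.9 - 0 = 3.9 V
Step 2 — R_th: zero the source — replace V1 by a short circuit (node 2 merges into node 0) — and find the resistance seen between A (node 1) and B (node 0).
Reduce the network between node 1 (A) and node 0 (B) by series/parallel combination:
  Rp1 = R1 ‖ R2 ‖ R3 (parallel, all between nodes 0 and 1) = 1/(1/51 + 1/33 + 1/2700) = 19.89 Ω
R_th = 19.89 Ω
I_n = V_th/R_th = 3.9/19.89 = 0.1961 A, and R_n = R_th = 19.89 Ω

Final answer: I_n = 0.1961 A, R_n = 19.89 Ω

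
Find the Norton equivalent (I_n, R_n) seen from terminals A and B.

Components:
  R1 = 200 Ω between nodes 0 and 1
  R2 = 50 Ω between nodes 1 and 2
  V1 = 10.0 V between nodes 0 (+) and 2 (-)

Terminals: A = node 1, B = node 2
Find the Thévenin equivalent first; then I_n = V_th/R_th and R_n = R_th.
Step 1 — V_th is the open-circuit voltage V_A - V_B (nothing connected across the terminals).
Nodal analysis, taking node 2 as the 0 V reference.
Source V1 fixes V_0 = 10 V.
KCL at each unknown node (sum of currents leaving = 0; resistances in Ω):
  Node 1: (V_1 - 10)/200 + (V_1 - 0)/50 = 0
Collecting terms: 0.025 × V_1 = 0.05  =>  V_1 = 2 V
V_th = V_1 - V_2 = 2 - 0 = 2 V
Step 2 — R_th: zero the source — replace V1 by a short circuit (node 2 merges into node 0) — and find the resistance seen between A (node 1) and B (node 0).
Reduce the network between node 1 (A) and node 0 (B) by series/parallel combination:
  Rp1 = R1 ‖ R2 (parallel, both between nodes 0 and 1) = 1/(1/200 + 1/50) = 40 Ω
R_th = 40 Ω
I_n = V_th/R_th = 2/40 = 0.05 A, and R_n = R_th = 40 Ω

Final answer: I_n = 0.05 A, R_n = 40 Ω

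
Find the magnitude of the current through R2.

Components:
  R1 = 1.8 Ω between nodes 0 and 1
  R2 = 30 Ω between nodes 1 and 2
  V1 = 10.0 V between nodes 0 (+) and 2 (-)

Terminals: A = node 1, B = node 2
Nodal analysis, taking node 2 as the 0 V reference.
Source V1 fixes V_0 = 10 V.
KCL at each unknown node (sum of currents leaving = 0; resistances in Ω):
  Node 1: (V_1 - 10)/1.8 + (V_1 - 0)/30 = 0
Collecting terms: 0.5889 × V_1 = 5.556  =>  V_1 = 9.434 V
I_R2 = (V_1 - V_2)/R2 = (9.434 - 0)/30 = 0.3145 A
|I_R2| = 0.3145 A

Final answer: |I_R2| = 0.3145 A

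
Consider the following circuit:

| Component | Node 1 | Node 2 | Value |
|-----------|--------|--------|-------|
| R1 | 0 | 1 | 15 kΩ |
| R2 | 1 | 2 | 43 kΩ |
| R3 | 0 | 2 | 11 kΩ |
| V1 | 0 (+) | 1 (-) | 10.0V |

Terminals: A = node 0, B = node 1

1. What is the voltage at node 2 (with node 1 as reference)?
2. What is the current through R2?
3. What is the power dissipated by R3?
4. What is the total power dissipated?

Nodal analysis, taking node 1 as the 0 V reference.
Source V1 fixes V_0 = 10 V.
KCL at each unknown node (sum of currents leaving = 0; resistances in Ω):
  Node 2: (V_2 - 0)/43000 + (V_2 - 10)/11000 = 0
Collecting terms: 0.0001142 × V_2 = 0.0009091  =>  V_2 = 7.963 V
Part 1:
  Read off the nodal solution: V_2 = 7.963 V
Part 2:
  I_R2 = (V_1 - V_2)/R2 = (0 - 7.963)/43000 = -0.0001852 A
  Magnitude: I_R2 = 0.0001852 A
Part 3:
  I_R3 = (V_0 - V_2)/R3 = (10 - 7.963)/11000 = 0.0001852 A
  P_R3 = I_R3² × R3 = (0.0001852)² × 11000 = 0.0003772 W
Part 4:
  Power in each resistor, P = (ΔV)²/R:
    P_R1 = (10 - 0)²/15000 = 0.006667 W
    P_R2 = (0 - 7.963)²/43000 = 0.001475 W
    P_R3 = (10 - 7.963)²/11000 = 0.0003772 W
  P_total = P_R1 + P_R2 + P_R3 = 0.008519 W

Final answers:
1. V_2 = 7.963 V
2. I_R2 = 0.0001852 A
3. P_R3 = 0.0003772 W
4. P_total = 0.008519 W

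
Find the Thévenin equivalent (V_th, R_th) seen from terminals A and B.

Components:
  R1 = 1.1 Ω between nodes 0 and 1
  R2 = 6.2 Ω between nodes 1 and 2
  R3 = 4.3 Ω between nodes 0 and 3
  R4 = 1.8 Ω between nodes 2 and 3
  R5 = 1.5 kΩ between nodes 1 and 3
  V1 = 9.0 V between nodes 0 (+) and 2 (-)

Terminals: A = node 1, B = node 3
Step 1 — V_th is the open-circuit voltage V_A - V_B (nothing connected across the terminals).
Nodal analysis, taking node 2 as the 0 V reference.
Source V1 fixes V_0 = 9 V.
KCL at each unknown node (sum of currents leaving = 0; resistances in Ω):
  Node 1: (V_1 - 9)/1.1 + (V_1 - 0)/6.2 + (V_1 - V_3)/1500 = 0
  Node 3: (V_3 - 9)/4.3 + (V_3 - 0)/1.8 + (V_3 - V_1)/1500 = 0
Collecting terms (coefficients in siemens):
  1.071·V_1 - 0.0006667·V_3 = 8.182
  0.7888·V_3 - 0.0006667·V_1 = 2.093
Determinant D = (1.071)(0.7888) - (-0.0006667)(-0.0006667) = 0.8448
V_1 = [(8.182)(0.7888) - (-0.0006667)(2.093)]/D = 7.641 V
V_3 = [(1.071)(2.093) - (8.182)(-0.0006667)]/D = 2.66 V
V_th = V_1 - V_3 = 7.641 - 2.66 = 4.981 V
Step 2 — R_th: zero the source — replace V1 by a short circuit (node 2 merges into node 0) — and find the resistance seen between A (node 1) and B (node 3).
Reduce the network between node 1 (A) and node 3 (B) by series/parallel combination:
  Rp1 = R1 ‖ R2 (parallel, both between nodes 0 and 1) = 1/(1/1.1 + 1/6.2) = 0.9342 Ω
  Rp2 = R3 ‖ R4 (parallel, both between nodes 0 and 3) = 1/(1/4.3 + 1/1.8) = 1.269 Ω
  Rs1 = Rp1 + Rp2 (series, joined only at node 0) = 0.9342 + 1.269 = 2.203 Ω
  Rp3 = R5 ‖ Rs1 (parallel, both between nodes 1 and 3) = 1/(1/1500 + 1/2.203) = 2.2 Ω
R_th = 2.2 Ω

Final answer: V_th = 4.981 V, R_th = 2.2 Ω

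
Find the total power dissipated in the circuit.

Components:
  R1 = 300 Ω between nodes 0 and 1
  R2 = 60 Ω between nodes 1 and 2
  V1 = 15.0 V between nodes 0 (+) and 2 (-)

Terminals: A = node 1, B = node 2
Nodal analysis, taking node 2 as the 0 V reference.
Source V1 fixes V_0 = 15 V.
KCL at each unknown node (sum of currents leaving = 0; resistances in Ω):
  Node 1: (V_1 - 15)/300 + (V_1 - 0)/60 = 0
Collecting terms: 0.02 × V_1 = 0.05  =>  V_1 = 2.5 V
Power in each resistor, P = (ΔV)²/R:
  P_R1 = (15 - 2.5)²/300 = 0.5208 W
  P_R2 = (2.5 - 0)²/60 = 0.1042 W
P_total = P_R1 + P_R2 = 0.625 W

Final answer: 0.625 W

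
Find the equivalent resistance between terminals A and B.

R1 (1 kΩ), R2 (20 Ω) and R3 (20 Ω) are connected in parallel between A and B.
Reduce the network between node 0 (A) and node 1 (B) by series/parallel combination:
  Rp1 = R1 ‖ R2 ‖ R3 (parallel, all between nodes 0 and 1) = 1/(1/1000 + 1/20 + 1/20) = 9.901 Ω
R_eq = 9.901 Ω

Final answer: 9.901 Ω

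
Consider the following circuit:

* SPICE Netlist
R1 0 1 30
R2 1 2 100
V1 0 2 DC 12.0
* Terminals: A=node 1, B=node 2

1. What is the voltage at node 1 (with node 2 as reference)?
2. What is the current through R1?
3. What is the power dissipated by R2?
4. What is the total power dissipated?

Nodal analysis, taking node 2 as the 0 V reference.
Source V1 fixes V_0 = 12 V.
KCL at each unknown node (sum of currents leaving = 0; resistances in Ω):
  Node 1: (V_1 - 12)/30 + (V_1 - 0)/100 = 0
Collecting terms: 0.04333 × V_1 = 0.4  =>  V_1 = 9.231 V
Part 1:
  Read off the nodal solution: V_1 = 9.231 V
Part 2:
  I_R1 = (V_0 - V_1)/R1 = (12 - 9.231)/30 = 0.09231 A
  Magnitude: I_R1 = 0.09231 A
Part 3:
  I_R2 = (V_1 - V_2)/R2 = (9.231 - 0)/100 = 0.09231 A
  P_R2 = I_R2² × R2 = (0.09231)² × 100 = 0.8521 W
Part 4:
  Power in each resistor, P = (ΔV)²/R:
    P_R1 = (12 - 9.231)²/30 = 0.2556 W
    P_R2 = (9.231 - 0)²/100 = 0.8521 W
  P_total = P_R1 + P_R2 = 1.108 W

Final answers:
1. V_1 = 9.231 V
2. I_R1 = 0.09231 A
3. P_R2 = 0.8521 W
4. P_total = 1.108 W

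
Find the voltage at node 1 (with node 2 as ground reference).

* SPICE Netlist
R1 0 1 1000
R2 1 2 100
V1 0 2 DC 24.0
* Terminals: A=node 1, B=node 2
Nodal analysis, taking node 2 as the 0 V reference.
Source V1 fixes V_0 = 24 V.
KCL at each unknown node (sum of currents leaving = 0; resistances in Ω):
  Node 1: (V_1 - 24)/1000 + (V_1 - 0)/100 = 0
Collecting terms: 0.011 × V_1 = 0.024  =>  V_1 = 2.182 V
The requested potential is V_1 = 2.182 V.

Final answer: V_1 = 2.182 V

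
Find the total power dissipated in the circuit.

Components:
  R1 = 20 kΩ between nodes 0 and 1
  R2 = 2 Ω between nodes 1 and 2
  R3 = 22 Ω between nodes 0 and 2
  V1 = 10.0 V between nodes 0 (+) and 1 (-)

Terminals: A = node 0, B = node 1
Nodal analysis, taking node 1 as the 0 V reference.
Source V1 fixes V_0 = 10 V.
KCL at each unknown node (sum of currents leaving = 0; resistances in Ω):
  Node 2: (V_2 - 0)/2 + (V_2 - 10)/22 = 0
Collecting terms: 0.5455 × V_2 = 0.4545  =>  V_2 = 0.8333 V
Power in each resistor, P = (ΔV)²/R:
  P_R1 = (10 - 0)²/20000 = 0.005 W
  P_R2 = (0 - 0.8333)²/2 = 0.3472 W
  P_R3 = (10 - 0.8333)²/22 = 3.819 W
P_total = P_R1 + P_R2 + P_R3 = 4.172 W

Final answer: 4.172 W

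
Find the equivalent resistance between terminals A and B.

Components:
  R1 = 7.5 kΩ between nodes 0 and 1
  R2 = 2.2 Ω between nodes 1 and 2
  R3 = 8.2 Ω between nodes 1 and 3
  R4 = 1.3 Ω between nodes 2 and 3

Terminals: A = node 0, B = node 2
Reduce the network between node 0 (A) and node 2 (B) by series/parallel combination:
  Rs1 = R3 + R4 (series, joined only at node 3) = 8.2 + 1.3 = 9.5 Ω
  Rp1 = R2 ‖ Rs1 (parallel, both between nodes 1 and 2) = 1/(1/2.2 + 1/9.5) = 1.786 Ω
  Rs2 = R1 + Rp1 (series, joined only at node 1) = 7500 + 1.786 = 7502 Ω
R_eq = 7.502 kΩ

Final answer: 7.502 kΩ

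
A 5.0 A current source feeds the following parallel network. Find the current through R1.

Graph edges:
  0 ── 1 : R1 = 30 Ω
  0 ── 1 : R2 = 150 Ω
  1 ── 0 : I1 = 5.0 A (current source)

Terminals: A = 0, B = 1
All resistors sit directly between nodes 0 and 1, so they are in parallel and share one voltage V; the full source current 5 A splits among them.
1/R_par = 1/30 + 1/150 = 0.04 S  =>  R_par = 25 Ω
V = I × R_par = 5 × 25 = 125 V
I_R1 = V/R1 = 125/30 = 4.167 A

Final answer: 4.167 A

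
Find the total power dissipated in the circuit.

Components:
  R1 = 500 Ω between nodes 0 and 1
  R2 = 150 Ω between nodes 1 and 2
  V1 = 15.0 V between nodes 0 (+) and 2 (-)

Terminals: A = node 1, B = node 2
Nodal analysis, taking node 2 as the 0 V reference.
Source V1 fixes V_0 = 15 V.
KCL at each unknown node (sum of currents leaving = 0; resistances in Ω):
  Node 1: (V_1 - 15)/500 + (V_1 - 0)/150 = 0
Collecting terms: 0.008667 × V_1 = 0.03  =>  V_1 = 3.462 V
Power in each resistor, P = (ΔV)²/R:
  P_R1 = (15 - 3.462)²/500 = 0.2663 W
  P_R2 = (3.462 - 0)²/150 = 0.07988 W
P_total = P_R1 + P_R2 = 0.3462 W

Final answer: 0.3462 W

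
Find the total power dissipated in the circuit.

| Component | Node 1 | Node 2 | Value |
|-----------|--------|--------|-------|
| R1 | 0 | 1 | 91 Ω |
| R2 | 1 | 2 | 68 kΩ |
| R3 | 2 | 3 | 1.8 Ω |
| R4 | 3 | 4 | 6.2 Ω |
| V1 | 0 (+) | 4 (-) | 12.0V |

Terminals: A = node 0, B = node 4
Nodal analysis, taking node 4 as the 0 V reference.
Source V1 fixes V_0 = 12 V.
KCL at each unknown node (sum of currents leaving = 0; resistances in Ω):
  Node 1: (V_1 - 12)/91 + (V_1 - V_2)/68000 = 0
  Node 2: (V_2 - V_1)/68000 + (V_2 - V_3)/1.8 = 0
  Node 3: (V_3 - V_2)/1.8 + (V_3 - 0)/6.2 = 0
Collecting terms (coefficients in siemens):
  0.011·V_1 - 0.00001471·V_2 = 0.1319
  0.5556·V_2 - 0.00001471·V_1 - 0.5556·V_3 = 0
  0.7168·V_3 - 0.5556·V_2 = 0
Solving these 3 simultaneous equations (Gaussian elimination) gives:
  V_1 = 11.98 V, V_2 = 0.00141 V, V_3 = 0.001093 V
Power in each resistor, P = (ΔV)²/R:
  P_R1 = (12 - 11.98)²/91 = 0.000002826 W
  P_R2 = (11.98 - 0.00141)²/68000 = 0.002111 W
  P_R3 = (0.00141 - 0.001093)²/1.8 = 0.00000005589 W
  P_R4 = (0.001093 - 0)²/6.2 = 0.0000001925 W
P_total = P_R1 + P_R2 + P_R3 + P_R4 = 0.002115 W

Final answer: 0.002115 W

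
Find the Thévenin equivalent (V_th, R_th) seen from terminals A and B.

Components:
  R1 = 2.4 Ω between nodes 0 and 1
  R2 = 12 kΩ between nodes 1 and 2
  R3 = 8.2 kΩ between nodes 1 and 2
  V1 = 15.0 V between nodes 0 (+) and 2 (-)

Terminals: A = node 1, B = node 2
Step 1 — V_th is the open-circuit voltage V_A - V_B (nothing connected across the terminals).
Nodal analysis, taking node 2 as the 0 V reference.
Source V1 fixes V_0 = 15 V.
KCL at each unknown node (sum of currents leaving = 0; resistances in Ω):
  Node 1: (V_1 - 15)/2.4 + (V_1 - 0)/12000 + (V_1 - 0)/8200 = 0
Collecting terms: 0.4169 × V_1 = 6.25  =>  V_1 = 14.99 V
V_th = V_1 - V_2 = 14.99 - 0 = 14.99 V
Step 2 — R_th: zero the source — replace V1 by a short circuit (node 2 merges into node 0) — and find the resistance seen between A (node 1) and B (node 0).
Reduce the network between node 1 (A) and node 0 (B) by series/parallel combination:
  Rp1 = R1 ‖ R2 ‖ R3 (parallel, all between nodes 0 and 1) = 1/(1/2.4 + 1/12000 + 1/8200) = 2.399 Ω
R_th = 2.399 Ω

Final answer: V_th = 14.99 V, R_th = 2.399 Ω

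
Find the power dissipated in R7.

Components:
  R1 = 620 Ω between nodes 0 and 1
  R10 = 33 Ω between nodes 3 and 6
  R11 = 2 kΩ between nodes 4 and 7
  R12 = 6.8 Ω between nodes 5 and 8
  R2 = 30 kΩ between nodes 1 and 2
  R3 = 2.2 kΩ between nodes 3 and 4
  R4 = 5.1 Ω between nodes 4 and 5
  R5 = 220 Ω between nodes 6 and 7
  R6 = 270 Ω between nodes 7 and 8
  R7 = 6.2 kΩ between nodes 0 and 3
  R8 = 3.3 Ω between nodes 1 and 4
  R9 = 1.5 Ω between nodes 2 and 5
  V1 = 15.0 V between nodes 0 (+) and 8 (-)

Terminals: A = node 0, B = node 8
Nodal analysis, taking node 8 as the 0 V reference.
Source V1 fixes V_0 = 15 V.
KCL at each unknown node (sum of currents leaving = 0; resistances in Ω):
  Node 1: (V_1 - 15)/620 + (V_1 - V_2)/30000 + (V_1 - V_4)/3.3 = 0
  Node 2: (V_2 - V_1)/30000 + (V_2 - V_5)/1.5 = 0
  Node 3: (V_3 - V_4)/2200 + (V_3 - 15)/6200 + (V_3 - V_6)/33 = 0
  Node 4: (V_4 - V_3)/2200 + (V_4 - V_5)/5.1 + (V_4 - V_1)/3.3 + (V_4 - V_7)/2000 = 0
  Node 5: (V_5 - V_4)/5.1 + (V_5 - V_2)/1.5 + (V_5 - 0)/6.8 = 0
  Node 6: (V_6 - V_7)/220 + (V_6 - V_3)/33 = 0
  Node 7: (V_7 - V_6)/220 + (V_7 - 0)/270 + (V_7 - V_4)/2000 = 0
Collecting terms (coefficients in siemens):
  0.3047·V_1 - 0.00003333·V_2 - 0.303·V_4 = 0.02419
  0.6667·V_2 - 0.00003333·V_1 - 0.6667·V_5 = 0
  0.03092·V_3 - 0.0004545·V_4 - 0.0303·V_6 = 0.002419
  0.5001·V_4 - 0.303·V_1 - 0.0004545·V_3 - 0.1961·V_5 - 0.0005·V_7 = 0
  1.01·V_5 - 0.6667·V_2 - 0.1961·V_4 = 0
  0.03485·V_6 - 0.0303·V_3 - 0.004545·V_7 = 0
  0.008749·V_7 - 0.0005·V_4 - 0.004545·V_6 = 0
Solving these 7 simultaneous equations (Gaussian elimination) gives:
  V_1 = 0.3638 V, V_2 = 0.1634 V, V_3 = 0.987 V, V_4 = 0.2859 V
  V_5 = 0.1634 V, V_6 = 0.923 V, V_7 = 0.4959 V
I_R7 = (V_0 - V_3)/R7 = (15 - 0.987)/6200 = 0.00226 A
P_R7 = I_R7² × R7 = (0.00226)² × 6200 = 0.03167 W

Final answer: 0.03167 W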